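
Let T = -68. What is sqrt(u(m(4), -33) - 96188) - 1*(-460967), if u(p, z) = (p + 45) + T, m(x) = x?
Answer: 460967 + I*sqrt(96207) ≈ 4.6097e+5 + 310.17*I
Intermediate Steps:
u(p, z) = -23 + p (u(p, z) = (p + 45) - 68 = (45 + p) - 68 = -23 + p)
sqrt(u(m(4), -33) - 96188) - 1*(-460967) = sqrt((-23 + 4) - 96188) - 1*(-460967) = sqrt(-19 - 96188) + 460967 = sqrt(-96207) + 460967 = I*sqrt(96207) + 460967 = 460967 + I*sqrt(96207)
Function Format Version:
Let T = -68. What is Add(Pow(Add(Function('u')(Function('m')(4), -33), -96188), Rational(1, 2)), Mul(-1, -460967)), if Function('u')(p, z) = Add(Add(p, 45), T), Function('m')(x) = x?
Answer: Add(460967, Mul(I, Pow(96207, Rational(1, 2)))) ≈ Add(4.6097e+5, Mul(310.17, I))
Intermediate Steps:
Function('u')(p, z) = Add(-23, p) (Function('u')(p, z) = Add(Add(p, 45), -68) = Add(Add(45, p), -68) = Add(-23, p))
Add(Pow(Add(Function('u')(Function('m')(4), -33), -96188), Rational(1, 2)), Mul(-1, -460967)) = Add(Pow(Add(Add(-23, 4), -96188), Rational(1, 2)), Mul(-1, -460967)) = Add(Pow(Add(-19, -96188), Rational(1, 2)), 460967) = Add(Pow(-96207, Rational(1, 2)), 460967) = Add(Mul(I, Pow(96207, Rational(1, 2))), 460967) = Add(460967, Mul(I, Pow(96207, Rational(1, 2))))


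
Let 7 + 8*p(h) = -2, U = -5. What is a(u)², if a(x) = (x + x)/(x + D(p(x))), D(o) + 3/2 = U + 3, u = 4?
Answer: 256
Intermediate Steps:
p(h) = -9/8 (p(h) = -7/8 + (⅛)*(-2) = -7/8 - ¼ = -9/8)
D(o) = -7/2 (D(o) = -3/2 + (-5 + 3) = -3/2 - 2 = -7/2)
a(x) = 2*x/(-7/2 + x) (a(x) = (x + x)/(x - 7/2) = (2*x)/(-7/2 + x) = 2*x/(-7/2 + x))
a(u)² = (4*4/(-7 + 2*4))² = (4*4/(-7 + 8))² = (4*4/1)² = (4*4*1)² = 16² = 256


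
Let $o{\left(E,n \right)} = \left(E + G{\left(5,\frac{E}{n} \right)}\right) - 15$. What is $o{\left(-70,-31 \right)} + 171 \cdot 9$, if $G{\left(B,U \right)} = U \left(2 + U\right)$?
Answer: $\frac{1406534}{961} \approx 1463.6$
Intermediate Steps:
$o{\left(E,n \right)} = -15 + E + \frac{E \left(2 + \frac{E}{n}\right)}{n}$ ($o{\left(E,n \right)} = \left(E + \frac{E}{n} \left(2 + \frac{E}{n}\right)\right) - 15 = \left(E + \frac{E \left(2 + \frac{E}{n}\right)}{n}\right) - 15 = -15 + E + \frac{E \left(2 + \frac{E}{n}\right)}{n}$)
$o{\left(-70,-31 \right)} + 171 \cdot 9 = \left(-15 - 70 + \frac{\left(-70\right)^{2}}{961} + 2 \left(-70\right) \frac{1}{-31}\right) + 171 \cdot 9 = \left(-15 - 70 + 4900 \cdot \frac{1}{961} + 2 \left(-70\right) \left(- \frac{1}{31}\right)\right) + 1539 = \left(-15 - 70 + \frac{4900}{961} + \frac{140}{31}\right) + 1539 = - \frac{72445}{961} + 1539 = \frac{1406534}{961}$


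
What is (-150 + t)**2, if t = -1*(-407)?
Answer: 66049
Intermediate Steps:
t = 407
(-150 + t)**2 = (-150 + 407)**2 = 257**2 = 66049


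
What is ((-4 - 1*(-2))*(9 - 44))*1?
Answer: 70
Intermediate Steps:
((-4 - 1*(-2))*(9 - 44))*1 = ((-4 + 2)*(-35))*1 = -2*(-35)*1 = 70*1 = 70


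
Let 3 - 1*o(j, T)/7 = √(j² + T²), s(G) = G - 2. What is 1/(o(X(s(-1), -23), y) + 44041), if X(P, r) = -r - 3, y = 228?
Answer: 22031/969446514 + 7*√3274/484723257 ≈ 2.3552e-5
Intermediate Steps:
s(G) = -2 + G
X(P, r) = -3 - r
o(j, T) = 21 - 7*√(T² + j²) (o(j, T) = 21 - 7*√(j² + T²) = 21 - 7*√(T² + j²))
1/(o(X(s(-1), -23), y) + 44041) = 1/((21 - 7*√(228² + (-3 - 1*(-23))²)) + 44041) = 1/((21 - 7*√(51984 + (-3 + 23)²)) + 44041) = 1/((21 - 7*√(51984 + 20²)) + 44041) = 1/((21 - 7*√(51984 + 400)) + 44041) = 1/((21 - 28*√3274) + 44041) = 1/(44062 - 28*√3274)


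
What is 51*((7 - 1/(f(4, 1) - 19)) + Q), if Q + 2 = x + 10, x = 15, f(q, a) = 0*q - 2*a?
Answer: 10727/7 ≈ 1532.4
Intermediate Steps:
f(q, a) = -2*a (f(q, a) = 0 - 2*a = -2*a)
Q = 23 (Q = -2 + (15 + 10) = -2 + 25 = 23)
51*((7 - 1/(f(4, 1) - 19)) + Q) = 51*((7 - 1/(-2*1 - 19)) + 23) = 51*((7 - 1/(-2 - 19)) + 23) = 51*((7 - 1/(-21)) + 23) = 51*((7 - 1*(-1/21)) + 23) = 51*((7 + 1/21) + 23) = 51*(148/21 + 23) = 51*(631/21) = 10727/7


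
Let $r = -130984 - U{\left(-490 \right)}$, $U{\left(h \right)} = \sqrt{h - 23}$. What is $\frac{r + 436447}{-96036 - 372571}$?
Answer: $- \frac{305463}{468607} + \frac{3 i \sqrt{57}}{468607} \approx -0.65185 + 4.8334 \cdot 10^{-5} i$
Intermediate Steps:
$U{\left(h \right)} = \sqrt{-23 + h}$
$r = -130984 - 3 i \sqrt{57}$ ($r = -130984 - \sqrt{-23 - 490} = -130984 - \sqrt{-513} = -130984 - 3 i \sqrt{57} \approx -1.3098 \cdot 10^{5} - 22.65 i$)
$\frac{r + 436447}{-96036 - 372571} = \frac{\left(-130984 - 3 i \sqrt{57}\right) + 436447}{-96036 - 372571} = \frac{305463 - 3 i \sqrt{57}}{-468607} = \left(305463 - 3 i \sqrt{57}\right) \left(- \frac{1}{468607}\right) = - \frac{305463}{468607} + \frac{3 i \sqrt{57}}{468607}$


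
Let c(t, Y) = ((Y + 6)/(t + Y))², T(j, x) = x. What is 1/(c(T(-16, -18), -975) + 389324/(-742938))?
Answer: 40698515109/17427625919 ≈ 2.3353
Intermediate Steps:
c(t, Y) = (6 + Y)²/(Y + t)² (c(t, Y) = ((6 + Y)/(Y + t))² = (6 + Y)²/(Y + t)²)
1/(c(T(-16, -18), -975) + 389324/(-742938)) = 1/((6 - 975)²/(-975 - 18)² + 389324/(-742938)) = 1/((-969)²/(-993)² + 389324*(-1/742938)) = 1/(938961*(1/986049) - 194662/371469) = 1/(104329/109561 - 194662/371469) = 1/(17427625919/40698515109) = 40698515109/17427625919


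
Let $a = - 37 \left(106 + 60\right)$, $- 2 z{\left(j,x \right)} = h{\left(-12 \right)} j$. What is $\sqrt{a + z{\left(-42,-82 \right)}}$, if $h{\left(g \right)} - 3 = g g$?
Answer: $i \sqrt{3055} \approx 55.272 i$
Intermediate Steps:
$h{\left(g \right)} = 3 + g^{2}$ ($h{\left(g \right)} = 3 + g g = 3 + g^{2}$)
$z{\left(j,x \right)} = - \frac{147 j}{2}$ ($z{\left(j,x \right)} = - \frac{\left(3 + \left(-12\right)^{2}\right) j}{2} = - \frac{\left(3 + 144\right) j}{2} = - \frac{147 j}{2}$)
$a = -6142$ ($a = \left(-37\right) 166 = -6142$)
$\sqrt{a + z{\left(-42,-82 \right)}} = \sqrt{-6142 - -3087} = \sqrt{-6142 + 3087} = \sqrt{-3055} = i \sqrt{3055}$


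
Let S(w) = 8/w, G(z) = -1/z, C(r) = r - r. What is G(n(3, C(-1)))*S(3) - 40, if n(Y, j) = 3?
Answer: -368/9 ≈ -40.889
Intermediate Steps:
C(r) = 0
G(n(3, C(-1)))*S(3) - 40 = (-1/3)*(8/3) - 40 = (-1*1/3)*(8*(1/3)) - 40 = -1/3*8/3 - 40 = -8/9 - 40 = -368/9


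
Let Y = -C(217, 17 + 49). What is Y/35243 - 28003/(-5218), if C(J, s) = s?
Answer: 986565341/183897974 ≈ 5.3647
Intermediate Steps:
Y = -66 (Y = -(17 + 49) = -1*66 = -66)
Y/35243 - 28003/(-5218) = -66/35243 - 28003/(-5218) = -66*1/35243 - 28003*(-1/5218) = -66/35243 + 28003/5218 = 986565341/183897974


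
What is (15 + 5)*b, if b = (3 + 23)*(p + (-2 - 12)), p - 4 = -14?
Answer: -12480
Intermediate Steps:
p = -10 (p = 4 - 14 = -10)
b = -624 (b = (3 + 23)*(-10 + (-2 - 12)) = 26*(-10 - 14) = 26*(-24) = -624)
(15 + 5)*b = (15 + 5)*(-624) = 20*(-624) = -12480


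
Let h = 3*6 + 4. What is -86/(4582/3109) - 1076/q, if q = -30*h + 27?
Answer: -82158755/1450203 ≈ -56.653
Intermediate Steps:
h = 22 (h = 18 + 4 = 22)
q = -633 (q = -30*22 + 27 = -660 + 27 = -633)
-86/(4582/3109) - 1076/q = -86/(4582/3109) - 1076/(-633) = -86/(4582*(1/3109)) - 1076*(-1/633) = -86/4582/3109 + 1076/633 = -86*3109/4582 + 1076/633 = -133687/2291 + 1076/633 = -82158755/1450203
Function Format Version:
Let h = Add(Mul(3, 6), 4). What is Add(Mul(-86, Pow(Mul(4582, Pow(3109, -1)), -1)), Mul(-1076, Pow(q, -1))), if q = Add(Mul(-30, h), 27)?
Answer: Rational(-82158755, 1450203) ≈ -56.653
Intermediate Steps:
h = 22 (h = Add(18, 4) = 22)
q = -633 (q = Add(Mul(-30, 22), 27) = Add(-660, 27) = -633)
Add(Mul(-86, Pow(Mul(4582, Pow(3109, -1)), -1)), Mul(-1076, Pow(q, -1))) = Add(Mul(-86, Pow(Mul(4582, Pow(3109, -1)), -1)), Mul(-1076, Pow(-633, -1))) = Add(Mul(-86, Pow(Mul(4582, Rational(1, 3109)), -1)), Mul(-1076, Rational(-1, 633))) = Add(Mul(-86, Pow(Rational(4582, 3109), -1)), Rational(1076, 633)) = Add(Mul(-86, Rational(3109, 4582)), Rational(1076, 633)) = Add(Rational(-133687, 2291), Rational(1076, 633)) = Rational(-82158755, 1450203)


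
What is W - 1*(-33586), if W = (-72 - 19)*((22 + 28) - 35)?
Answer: 32221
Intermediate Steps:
W = -1365 (W = -91*(50 - 35) = -91*15 = -1365)
W - 1*(-33586) = -1365 - 1*(-33586) = -1365 + 33586 = 32221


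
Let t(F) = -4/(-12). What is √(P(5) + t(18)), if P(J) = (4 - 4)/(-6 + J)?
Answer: √3/3 ≈ 0.57735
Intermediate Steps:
P(J) = 0 (P(J) = 0/(-6 + J) = 0)
t(F) = ⅓ (t(F) = -4*(-1/12) = ⅓)
√(P(5) + t(18)) = √(0 + ⅓) = √(⅓) = √3/3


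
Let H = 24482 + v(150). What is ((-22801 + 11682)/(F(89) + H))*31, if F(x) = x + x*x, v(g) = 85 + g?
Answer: -344689/32727 ≈ -10.532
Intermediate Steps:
F(x) = x + x²
H = 24717 (H = 24482 + (85 + 150) = 24482 + 235 = 24717)
((-22801 + 11682)/(F(89) + H))*31 = ((-22801 + 11682)/(89*(1 + 89) + 24717))*31 = -11119/(89*90 + 24717)*31 = -11119/(8010 + 24717)*31 = -11119/32727*31 = -344689/32727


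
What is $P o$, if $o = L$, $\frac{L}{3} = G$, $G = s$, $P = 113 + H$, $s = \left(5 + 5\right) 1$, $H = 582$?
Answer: $20850$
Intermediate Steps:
$s = 10$ ($s = 10 \cdot 1 = 10$)
$P = 695$ ($P = 113 + 582 = 695$)
$G = 10$
$L = 30$ ($L = 3 \cdot 10 = 30$)
$o = 30$
$P o = 695 \cdot 30 = 20850$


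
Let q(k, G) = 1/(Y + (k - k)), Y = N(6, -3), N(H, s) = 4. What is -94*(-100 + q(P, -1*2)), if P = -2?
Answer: 18753/2 ≈ 9376.5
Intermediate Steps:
Y = 4
q(k, G) = ¼ (q(k, G) = 1/(4 + (k - k)) = 1/(4 + 0) = 1/4 = ¼)
-94*(-100 + q(P, -1*2)) = -94*(-100 + ¼) = -94*(-399/4) = 18753/2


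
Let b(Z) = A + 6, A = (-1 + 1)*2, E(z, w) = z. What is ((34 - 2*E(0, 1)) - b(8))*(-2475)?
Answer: -69300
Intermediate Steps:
A = 0 (A = 0*2 = 0)
b(Z) = 6 (b(Z) = 0 + 6 = 6)
((34 - 2*E(0, 1)) - b(8))*(-2475) = ((34 - 2*0) - 1*6)*(-2475) = ((34 + 0) - 6)*(-2475) = (34 - 6)*(-2475) = 28*(-2475) = -69300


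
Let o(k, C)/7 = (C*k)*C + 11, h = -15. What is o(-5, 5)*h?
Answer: 11970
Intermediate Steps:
o(k, C) = 77 + 7*k*C² (o(k, C) = 7*((C*k)*C + 11) = 7*(k*C² + 11) = 7*(11 + k*C²) = 77 + 7*k*C²)
o(-5, 5)*h = (77 + 7*(-5)*5²)*(-15) = (77 + 7*(-5)*25)*(-15) = (77 - 875)*(-15) = -798*(-15) = 11970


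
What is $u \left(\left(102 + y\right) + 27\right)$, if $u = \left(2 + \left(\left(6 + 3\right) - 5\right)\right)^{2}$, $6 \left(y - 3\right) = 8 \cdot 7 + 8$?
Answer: $5136$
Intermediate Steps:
$y = \frac{41}{3}$ ($y = 3 + \frac{8 \cdot 7 + 8}{6} = 3 + \frac{56 + 8}{6} = 3 + \frac{1}{6} \cdot 64 = 3 + \frac{32}{3} = \frac{41}{3} \approx 13.667$)
$u = 36$ ($u = \left(2 + \left(9 - 5\right)\right)^{2} = \left(2 + 4\right)^{2} = 6^{2} = 36$)
$u \left(\left(102 + y\right) + 27\right) = 36 \left(\left(102 + \frac{41}{3}\right) + 27\right) = 36 \left(\frac{347}{3} + 27\right) = 36 \cdot \frac{428}{3} = 5136$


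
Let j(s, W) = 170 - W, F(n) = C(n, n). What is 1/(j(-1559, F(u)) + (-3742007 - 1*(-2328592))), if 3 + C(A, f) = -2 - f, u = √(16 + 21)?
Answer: -1413240/1997247297563 - √37/1997247297563 ≈ -7.0760e-7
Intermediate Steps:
u = √37 ≈ 6.0828
C(A, f) = -5 - f (C(A, f) = -3 + (-2 - f) = -5 - f)
F(n) = -5 - n
1/(j(-1559, F(u)) + (-3742007 - 1*(-2328592))) = 1/((170 - (-5 - √37)) + (-3742007 - 1*(-2328592))) = 1/((170 + (5 + √37)) + (-3742007 + 2328592)) = 1/((175 + √37) - 1413415) = 1/(-1413240 + √37)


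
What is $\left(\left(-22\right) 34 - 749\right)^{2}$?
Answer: $2241009$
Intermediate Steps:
$\left(\left(-22\right) 34 - 749\right)^{2} = \left(-748 - 749\right)^{2} = \left(-1497\right)^{2} = 2241009$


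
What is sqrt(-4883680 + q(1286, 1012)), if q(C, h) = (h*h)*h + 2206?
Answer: sqrt(1031552254) ≈ 32118.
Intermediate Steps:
q(C, h) = 2206 + h**3 (q(C, h) = h**2*h + 2206 = h**3 + 2206 = 2206 + h**3)
sqrt(-4883680 + q(1286, 1012)) = sqrt(-4883680 + (2206 + 1012**3)) = sqrt(-4883680 + (2206 + 1036433728)) = sqrt(-4883680 + 1036435934) = sqrt(1031552254)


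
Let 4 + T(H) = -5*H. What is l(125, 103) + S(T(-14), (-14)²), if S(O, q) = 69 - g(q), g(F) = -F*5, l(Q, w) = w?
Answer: 1152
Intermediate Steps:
T(H) = -4 - 5*H
g(F) = -5*F
S(O, q) = 69 + 5*q (S(O, q) = 69 - (-5)*q = 69 + 5*q)
l(125, 103) + S(T(-14), (-14)²) = 103 + (69 + 5*(-14)²) = 103 + (69 + 5*196) = 103 + (69 + 980) = 103 + 1049 = 1152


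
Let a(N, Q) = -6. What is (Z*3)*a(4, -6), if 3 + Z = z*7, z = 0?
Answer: 54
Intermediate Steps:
Z = -3 (Z = -3 + 0*7 = -3 + 0 = -3)
(Z*3)*a(4, -6) = -3*3*(-6) = -9*(-6) = 54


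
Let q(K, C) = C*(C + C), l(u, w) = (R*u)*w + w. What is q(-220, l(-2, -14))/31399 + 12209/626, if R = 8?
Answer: 438563591/19655774 ≈ 22.312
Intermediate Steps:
l(u, w) = w + 8*u*w (l(u, w) = (8*u)*w + w = 8*u*w + w = w + 8*u*w)
q(K, C) = 2*C² (q(K, C) = C*(2*C) = 2*C²)
q(-220, l(-2, -14))/31399 + 12209/626 = (2*(-14*(1 + 8*(-2)))²)/31399 + 12209/626 = (2*(-14*(1 - 16))²)*(1/31399) + 12209*(1/626) = (2*(-14*(-15))²)*(1/31399) + 12209/626 = (2*210²)*(1/31399) + 12209/626 = (2*44100)*(1/31399) + 12209/626 = 88200*(1/31399) + 12209/626 = 88200/31399 + 12209/626 = 438563591/19655774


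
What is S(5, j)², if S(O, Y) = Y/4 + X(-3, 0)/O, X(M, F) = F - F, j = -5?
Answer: 25/16 ≈ 1.5625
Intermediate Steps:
X(M, F) = 0
S(O, Y) = Y/4 (S(O, Y) = Y/4 + 0/O = Y*(¼) + 0 = Y/4 + 0 = Y/4)
S(5, j)² = ((¼)*(-5))² = (-5/4)² = 25/16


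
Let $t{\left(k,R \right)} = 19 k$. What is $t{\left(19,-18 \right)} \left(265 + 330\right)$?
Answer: $214795$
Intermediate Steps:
$t{\left(19,-18 \right)} \left(265 + 330\right) = 19 \cdot 19 \left(265 + 330\right) = 361 \cdot 595 = 214795$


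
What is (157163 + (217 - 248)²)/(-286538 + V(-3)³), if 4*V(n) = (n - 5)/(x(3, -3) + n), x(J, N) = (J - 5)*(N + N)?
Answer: -57636198/104443105 ≈ -0.55184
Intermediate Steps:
x(J, N) = 2*N*(-5 + J) (x(J, N) = (-5 + J)*(2*N) = 2*N*(-5 + J))
V(n) = (-5 + n)/(4*(12 + n)) (V(n) = ((n - 5)/(2*(-3)*(-5 + 3) + n))/4 = ((-5 + n)/(2*(-3)*(-2) + n))/4 = ((-5 + n)/(12 + n))/4 = (-5 + n)/(4*(12 + n)))
(157163 + (217 - 248)²)/(-286538 + V(-3)³) = (157163 + (217 - 248)²)/(-286538 + ((-5 - 3)/(4*(12 - 3)))³) = (157163 + (-31)²)/(-286538 + ((¼)*(-8)/9)³) = (157163 + 961)/(-286538 + ((¼)*(⅑)*(-8))³) = 158124/(-286538 + (-2/9)³) = 158124/(-286538 - 8/729) = 158124/(-208886210/729) = 158124*(-729/208886210) = -57636198/104443105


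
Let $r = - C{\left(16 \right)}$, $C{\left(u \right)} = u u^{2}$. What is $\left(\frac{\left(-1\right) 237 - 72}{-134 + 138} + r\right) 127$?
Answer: $- \frac{2120011}{4} \approx -5.3 \cdot 10^{5}$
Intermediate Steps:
$C{\left(u \right)} = u^{3}$
$r = -4096$ ($r = - 16^{3} = \left(-1\right) 4096 = -4096$)
$\left(\frac{\left(-1\right) 237 - 72}{-134 + 138} + r\right) 127 = \left(\frac{\left(-1\right) 237 - 72}{-134 + 138} - 4096\right) 127 = \left(\frac{-237 - 72}{4} - 4096\right) 127 = \left(\left(-237 - 72\right) \frac{1}{4} - 4096\right) 127 = \left(\left(-309\right) \frac{1}{4} - 4096\right) 127 = \left(- \frac{309}{4} - 4096\right) 127 = \left(- \frac{16693}{4}\right) 127 = - \frac{2120011}{4}$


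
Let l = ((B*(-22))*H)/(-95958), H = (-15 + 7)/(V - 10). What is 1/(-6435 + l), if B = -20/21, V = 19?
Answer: -9068031/58352777725 ≈ -0.00015540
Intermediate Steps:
H = -8/9 (H = (-15 + 7)/(19 - 10) = -8/9 ≈ -0.88889)
B = -20/21 (B = -20*1/21 = -20/21 ≈ -0.95238)
l = 1760/9068031 (l = (-20/21*(-22)*(-8/9))/(-95958) = ((440/21)*(-8/9))*(-1/95958) = -3520/189*(-1/95958) = 1760/9068031 ≈ 0.00019409)
1/(-6435 + l) = 1/(-6435 + 1760/9068031) = 1/(-58352777725/9068031) = -9068031/58352777725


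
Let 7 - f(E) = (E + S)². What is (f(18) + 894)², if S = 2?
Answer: 251001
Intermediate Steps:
f(E) = 7 - (2 + E)² (f(E) = 7 - (E + 2)² = 7 - (2 + E)²)
(f(18) + 894)² = ((7 - (2 + 18)²) + 894)² = ((7 - 1*20²) + 894)² = ((7 - 1*400) + 894)² = ((7 - 400) + 894)² = (-393 + 894)² = 501² = 251001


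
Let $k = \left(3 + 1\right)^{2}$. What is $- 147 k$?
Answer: $-2352$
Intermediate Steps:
$k = 16$ ($k = 4^{2} = 16$)
$- 147 k = \left(-147\right) 16 = -2352$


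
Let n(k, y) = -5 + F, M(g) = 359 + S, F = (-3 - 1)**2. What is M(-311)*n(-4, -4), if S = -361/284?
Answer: 1117545/284 ≈ 3935.0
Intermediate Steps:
S = -361/284 (S = -361*1/284 = -361/284 ≈ -1.2711)
F = 16 (F = (-4)**2 = 16)
M(g) = 101595/284 (M(g) = 359 - 361/284 = 101595/284)
n(k, y) = 11 (n(k, y) = -5 + 16 = 11)
M(-311)*n(-4, -4) = (101595/284)*11 = 1117545/284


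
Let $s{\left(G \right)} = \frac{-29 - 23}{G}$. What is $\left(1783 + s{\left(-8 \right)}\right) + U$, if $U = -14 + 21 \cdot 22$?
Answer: $\frac{4475}{2} \approx 2237.5$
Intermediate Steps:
$s{\left(G \right)} = - \frac{52}{G}$ ($s{\left(G \right)} = \frac{-29 - 23}{G} = - \frac{52}{G}$)
$U = 448$ ($U = -14 + 462 = 448$)
$\left(1783 + s{\left(-8 \right)}\right) + U = \left(1783 - \frac{52}{-8}\right) + 448 = \left(1783 - - \frac{13}{2}\right) + 448 = \left(1783 + \frac{13}{2}\right) + 448 = \frac{3579}{2} + 448 = \frac{4475}{2}$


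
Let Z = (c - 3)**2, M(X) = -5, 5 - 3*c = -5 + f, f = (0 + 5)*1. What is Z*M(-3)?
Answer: -80/9 ≈ -8.8889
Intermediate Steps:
f = 5 (f = 5*1 = 5)
c = 5/3 (c = 5/3 - (-5 + 5)/3 = 5/3 - 1/3*0 = 5/3 + 0 = 5/3 ≈ 1.6667)
Z = 16/9 (Z = (5/3 - 3)**2 = (-4/3)**2 = 16/9 ≈ 1.7778)
Z*M(-3) = (16/9)*(-5) = -80/9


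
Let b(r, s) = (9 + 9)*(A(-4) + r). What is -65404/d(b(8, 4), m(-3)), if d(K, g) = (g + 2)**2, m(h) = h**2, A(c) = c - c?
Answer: -65404/121 ≈ -540.53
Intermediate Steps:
A(c) = 0
b(r, s) = 18*r (b(r, s) = (9 + 9)*(0 + r) = 18*r)
d(K, g) = (2 + g)**2
-65404/d(b(8, 4), m(-3)) = -65404/(2 + (-3)**2)**2 = -65404/(2 + 9)**2 = -65404/(11**2) = -65404/121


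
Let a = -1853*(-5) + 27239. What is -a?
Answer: -36504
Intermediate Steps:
a = 36504 (a = 9265 + 27239 = 36504)
-a = -1*36504 = -36504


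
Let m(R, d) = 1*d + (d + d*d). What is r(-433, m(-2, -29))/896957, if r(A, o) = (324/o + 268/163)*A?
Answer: -4212224/4239915739 ≈ -0.00099347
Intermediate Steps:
m(R, d) = d² + 2*d (m(R, d) = d + (d + d²) = d² + 2*d)
r(A, o) = A*(268/163 + 324/o) (r(A, o) = (324/o + 268*(1/163))*A = (324/o + 268/163)*A = (268/163 + 324/o)*A = A*(268/163 + 324/o))
r(-433, m(-2, -29))/896957 = ((268/163)*(-433) + 324*(-433)/(-29*(2 - 29)))/896957 = (-116044/163 + 324*(-433)/(-29*(-27)))*(1/896957) = (-116044/163 + 324*(-433)/783)*(1/896957) = (-116044/163 + 324*(-433)*(1/783))*(1/896957) = (-116044/163 - 5196/29)*(1/896957) = -4212224/4727*1/896957 = -4212224/4239915739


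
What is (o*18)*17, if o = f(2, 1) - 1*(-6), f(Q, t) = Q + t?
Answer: 2754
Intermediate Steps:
o = 9 (o = (2 + 1) - 1*(-6) = 3 + 6 = 9)
(o*18)*17 = (9*18)*17 = 162*17 = 2754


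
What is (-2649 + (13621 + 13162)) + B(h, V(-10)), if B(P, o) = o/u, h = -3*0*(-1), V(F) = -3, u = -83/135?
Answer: 2003527/83 ≈ 24139.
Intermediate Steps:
u = -83/135 (u = -83*1/135 = -83/135 ≈ -0.61481)
h = 0 (h = 0*(-1) = 0)
B(P, o) = -135*o/83 (B(P, o) = o/(-83/135) = o*(-135/83) = -135*o/83)
(-2649 + (13621 + 13162)) + B(h, V(-10)) = (-2649 + (13621 + 13162)) - 135/83*(-3) = (-2649 + 26783) + 405/83 = 24134 + 405/83 = 2003527/83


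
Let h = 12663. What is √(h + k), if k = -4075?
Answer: 2*√2147 ≈ 92.672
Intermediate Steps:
√(h + k) = √(12663 - 4075) = √8588 = 2*√2147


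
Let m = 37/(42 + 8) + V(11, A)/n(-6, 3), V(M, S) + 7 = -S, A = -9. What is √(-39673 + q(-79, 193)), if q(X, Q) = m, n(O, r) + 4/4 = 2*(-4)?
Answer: I*√35705234/30 ≈ 199.18*I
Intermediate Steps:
V(M, S) = -7 - S
n(O, r) = -9 (n(O, r) = -1 + 2*(-4) = -1 - 8 = -9)
m = 233/450 (m = 37/(42 + 8) + (-7 - 1*(-9))/(-9) = 37/50 + (-7 + 9)*(-⅑) = 37*(1/50) + 2*(-⅑) = 37/50 - 2/9 = 233/450 ≈ 0.51778)
q(X, Q) = 233/450
√(-39673 + q(-79, 193)) = √(-39673 + 233/450) = √(-17852617/450) = I*√35705234/30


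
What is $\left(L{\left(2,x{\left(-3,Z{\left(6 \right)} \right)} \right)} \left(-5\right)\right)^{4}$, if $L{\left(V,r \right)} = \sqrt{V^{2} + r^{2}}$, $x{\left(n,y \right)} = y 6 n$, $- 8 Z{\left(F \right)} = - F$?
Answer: $\frac{346890625}{16} \approx 2.1681 \cdot 10^{7}$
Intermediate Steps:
$Z{\left(F \right)} = \frac{F}{8}$ ($Z{\left(F \right)} = - \frac{\left(-1\right) F}{8} = \frac{F}{8}$)
$x{\left(n,y \right)} = 6 n y$ ($x{\left(n,y \right)} = 6 y n = 6 n y$)
$\left(L{\left(2,x{\left(-3,Z{\left(6 \right)} \right)} \right)} \left(-5\right)\right)^{4} = \left(\sqrt{2^{2} + \left(6 \left(-3\right) \frac{1}{8} \cdot 6\right)^{2}} \left(-5\right)\right)^{4} = \left(\sqrt{4 + \left(6 \left(-3\right) \frac{3}{4}\right)^{2}} \left(-5\right)\right)^{4} = \left(\sqrt{4 + \left(- \frac{27}{2}\right)^{2}} \left(-5\right)\right)^{4} = \left(\sqrt{4 + \frac{729}{4}} \left(-5\right)\right)^{4} = \left(\sqrt{\frac{745}{4}} \left(-5\right)\right)^{4} = \left(\frac{\sqrt{745}}{2} \left(-5\right)\right)^{4} = \left(- \frac{5 \sqrt{745}}{2}\right)^{4} = \frac{346890625}{16}$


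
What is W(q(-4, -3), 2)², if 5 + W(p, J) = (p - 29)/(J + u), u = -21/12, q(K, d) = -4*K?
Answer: 3249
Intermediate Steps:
u = -7/4 (u = -21*1/12 = -7/4 ≈ -1.7500)
W(p, J) = -5 + (-29 + p)/(-7/4 + J) (W(p, J) = -5 + (p - 29)/(J - 7/4) = -5 + (-29 + p)/(-7/4 + J))
W(q(-4, -3), 2)² = ((-81 - 20*2 + 4*(-4*(-4)))/(-7 + 4*2))² = ((-81 - 40 + 4*16)/(-7 + 8))² = ((-81 - 40 + 64)/1)² = (1*(-57))² = (-57)² = 3249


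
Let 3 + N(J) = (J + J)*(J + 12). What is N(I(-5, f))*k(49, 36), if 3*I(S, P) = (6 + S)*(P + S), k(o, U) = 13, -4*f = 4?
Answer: -559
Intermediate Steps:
f = -1 (f = -¼*4 = -1)
I(S, P) = (6 + S)*(P + S)/3 (I(S, P) = ((6 + S)*(P + S))/3 = (6 + S)*(P + S)/3)
N(J) = -3 + 2*J*(12 + J) (N(J) = -3 + (J + J)*(J + 12) = -3 + (2*J)*(12 + J) = -3 + 2*J*(12 + J))
N(I(-5, f))*k(49, 36) = (-3 + 2*(2*(-1) + 2*(-5) + (⅓)*(-5)² + (⅓)*(-1)*(-5))² + 24*(2*(-1) + 2*(-5) + (⅓)*(-5)² + (⅓)*(-1)*(-5)))*13 = (-3 + 2*(-2 - 10 + (⅓)*25 + 5/3)² + 24*(-2 - 10 + (⅓)*25 + 5/3))*13 = (-3 + 2*(-2 - 10 + 25/3 + 5/3)² + 24*(-2 - 10 + 25/3 + 5/3))*13 = (-3 + 2*(-2)² + 24*(-2))*13 = (-3 + 2*4 - 48)*13 = (-3 + 8 - 48)*13 = -43*13 = -559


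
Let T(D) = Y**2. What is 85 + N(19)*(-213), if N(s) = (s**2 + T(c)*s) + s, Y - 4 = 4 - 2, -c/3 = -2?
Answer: -226547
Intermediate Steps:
c = 6 (c = -3*(-2) = 6)
Y = 6 (Y = 4 + (4 - 2) = 4 + 2 = 6)
T(D) = 36 (T(D) = 6**2 = 36)
N(s) = s**2 + 37*s (N(s) = (s**2 + 36*s) + s = s**2 + 37*s)
85 + N(19)*(-213) = 85 + (19*(37 + 19))*(-213) = 85 + (19*56)*(-213) = 85 + 1064*(-213) = 85 - 226632 = -226547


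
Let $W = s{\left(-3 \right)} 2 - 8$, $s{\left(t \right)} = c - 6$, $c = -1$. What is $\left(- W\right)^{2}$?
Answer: $484$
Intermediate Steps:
$s{\left(t \right)} = -7$ ($s{\left(t \right)} = -1 - 6 = -7$)
$W = -22$ ($W = \left(-7\right) 2 - 8 = -14 - 8 = -22$)
$\left(- W\right)^{2} = \left(\left(-1\right) \left(-22\right)\right)^{2} = 22^{2} = 484$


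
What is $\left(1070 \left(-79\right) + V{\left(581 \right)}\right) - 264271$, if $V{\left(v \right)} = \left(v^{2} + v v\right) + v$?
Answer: $326902$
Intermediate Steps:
$V{\left(v \right)} = v + 2 v^{2}$ ($V{\left(v \right)} = \left(v^{2} + v^{2}\right) + v = 2 v^{2} + v = v + 2 v^{2}$)
$\left(1070 \left(-79\right) + V{\left(581 \right)}\right) - 264271 = \left(1070 \left(-79\right) + 581 \left(1 + 2 \cdot 581\right)\right) - 264271 = \left(-84530 + 581 \left(1 + 1162\right)\right) - 264271 = \left(-84530 + 581 \cdot 1163\right) - 264271 = \left(-84530 + 675703\right) - 264271 = 591173 - 264271 = 326902$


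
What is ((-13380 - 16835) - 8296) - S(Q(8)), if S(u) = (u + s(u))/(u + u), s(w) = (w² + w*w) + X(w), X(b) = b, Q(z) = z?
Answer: -38520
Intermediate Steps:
s(w) = w + 2*w² (s(w) = (w² + w*w) + w = (w² + w²) + w = 2*w² + w = w + 2*w²)
S(u) = (u + u*(1 + 2*u))/(2*u) (S(u) = (u + u*(1 + 2*u))/(u + u) = (u + u*(1 + 2*u))/((2*u)) = (u + u*(1 + 2*u))*(1/(2*u)) = (u + u*(1 + 2*u))/(2*u))
((-13380 - 16835) - 8296) - S(Q(8)) = ((-13380 - 16835) - 8296) - (1 + 8) = (-30215 - 8296) - 1*9 = -38511 - 9 = -38520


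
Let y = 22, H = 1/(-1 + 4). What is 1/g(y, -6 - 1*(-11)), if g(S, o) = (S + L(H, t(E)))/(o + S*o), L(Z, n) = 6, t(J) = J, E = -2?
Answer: 115/28 ≈ 4.1071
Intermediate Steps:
H = ⅓ (H = 1/3 = ⅓ ≈ 0.33333)
g(S, o) = (6 + S)/(o + S*o) (g(S, o) = (S + 6)/(o + S*o) = (6 + S)/(o + S*o))
1/g(y, -6 - 1*(-11)) = 1/((6 + 22)/((-6 - 1*(-11))*(1 + 22))) = 1/(28/((-6 + 11)*23)) = 1/((1/23)*28/5) = 1/((⅕)*(1/23)*28) = 1/(28/115) = 115/28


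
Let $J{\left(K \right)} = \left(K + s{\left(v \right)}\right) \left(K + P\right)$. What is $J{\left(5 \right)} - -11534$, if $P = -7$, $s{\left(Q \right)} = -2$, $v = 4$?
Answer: $11528$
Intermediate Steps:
$J{\left(K \right)} = \left(-7 + K\right) \left(-2 + K\right)$ ($J{\left(K \right)} = \left(K - 2\right) \left(K - 7\right) = \left(-2 + K\right) \left(-7 + K\right) = \left(-7 + K\right) \left(-2 + K\right)$)
$J{\left(5 \right)} - -11534 = \left(14 + 5^{2} - 45\right) - -11534 = \left(14 + 25 - 45\right) + 11534 = -6 + 11534 = 11528$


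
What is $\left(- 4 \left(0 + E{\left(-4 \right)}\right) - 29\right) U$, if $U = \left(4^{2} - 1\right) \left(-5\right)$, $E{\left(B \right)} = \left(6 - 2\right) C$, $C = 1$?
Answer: $3375$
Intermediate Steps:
$E{\left(B \right)} = 4$ ($E{\left(B \right)} = \left(6 - 2\right) 1 = 4 \cdot 1 = 4$)
$U = -75$ ($U = \left(16 - 1\right) \left(-5\right) = 15 \left(-5\right) = -75$)
$\left(- 4 \left(0 + E{\left(-4 \right)}\right) - 29\right) U = \left(- 4 \left(0 + 4\right) - 29\right) \left(-75\right) = \left(\left(-4\right) 4 - 29\right) \left(-75\right) = \left(-16 - 29\right) \left(-75\right) = \left(-45\right) \left(-75\right) = 3375$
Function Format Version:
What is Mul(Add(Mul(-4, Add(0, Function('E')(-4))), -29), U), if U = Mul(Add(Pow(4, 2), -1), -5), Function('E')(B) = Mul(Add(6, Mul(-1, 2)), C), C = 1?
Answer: 3375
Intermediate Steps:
Function('E')(B) = 4 (Function('E')(B) = Mul(Add(6, Mul(-1, 2)), 1) = Mul(Add(6, -2), 1) = Mul(4, 1) = 4)
U = -75 (U = Mul(Add(16, -1), -5) = Mul(15, -5) = -75)
Mul(Add(Mul(-4, Add(0, Function('E')(-4))), -29), U) = Mul(Add(Mul(-4, Add(0, 4)), -29), -75) = Mul(Add(Mul(-4, 4), -29), -75) = Mul(Add(-16, -29), -75) = Mul(-45, -75) = 3375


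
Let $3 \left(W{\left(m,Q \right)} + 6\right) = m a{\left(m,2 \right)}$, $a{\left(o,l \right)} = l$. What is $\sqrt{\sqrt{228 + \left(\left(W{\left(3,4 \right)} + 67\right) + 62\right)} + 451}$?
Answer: $\sqrt{451 + \sqrt{353}} \approx 21.675$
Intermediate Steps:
$W{\left(m,Q \right)} = -6 + \frac{2 m}{3}$ ($W{\left(m,Q \right)} = -6 + \frac{m 2}{3} = -6 + \frac{2 m}{3}$)
$\sqrt{\sqrt{228 + \left(\left(W{\left(3,4 \right)} + 67\right) + 62\right)} + 451} = \sqrt{\sqrt{228 + \left(\left(\left(-6 + \frac{2}{3} \cdot 3\right) + 67\right) + 62\right)} + 451} = \sqrt{\sqrt{228 + \left(\left(\left(-6 + 2\right) + 67\right) + 62\right)} + 451} = \sqrt{\sqrt{228 + \left(\left(-4 + 67\right) + 62\right)} + 451} = \sqrt{\sqrt{228 + \left(63 + 62\right)} + 451} = \sqrt{\sqrt{228 + 125} + 451} = \sqrt{\sqrt{353} + 451} = \sqrt{451 + \sqrt{353}}$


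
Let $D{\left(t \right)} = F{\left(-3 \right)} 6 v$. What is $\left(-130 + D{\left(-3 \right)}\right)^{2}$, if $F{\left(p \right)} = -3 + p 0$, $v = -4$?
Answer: $3364$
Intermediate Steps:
$F{\left(p \right)} = -3$ ($F{\left(p \right)} = -3 + 0 = -3$)
$D{\left(t \right)} = 72$ ($D{\left(t \right)} = \left(-3\right) 6 \left(-4\right) = \left(-18\right) \left(-4\right) = 72$)
$\left(-130 + D{\left(-3 \right)}\right)^{2} = \left(-130 + 72\right)^{2} = \left(-58\right)^{2} = 3364$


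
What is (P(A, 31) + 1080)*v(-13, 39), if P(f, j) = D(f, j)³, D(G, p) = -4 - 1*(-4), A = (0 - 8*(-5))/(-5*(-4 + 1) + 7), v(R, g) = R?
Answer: -14040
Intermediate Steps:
A = 20/11 (A = (0 + 40)/(-5*(-3) + 7) = 40/(15 + 7) = 40/22 = 40*(1/22) = 20/11 ≈ 1.8182)
D(G, p) = 0 (D(G, p) = -4 + 4 = 0)
P(f, j) = 0 (P(f, j) = 0³ = 0)
(P(A, 31) + 1080)*v(-13, 39) = (0 + 1080)*(-13) = 1080*(-13) = -14040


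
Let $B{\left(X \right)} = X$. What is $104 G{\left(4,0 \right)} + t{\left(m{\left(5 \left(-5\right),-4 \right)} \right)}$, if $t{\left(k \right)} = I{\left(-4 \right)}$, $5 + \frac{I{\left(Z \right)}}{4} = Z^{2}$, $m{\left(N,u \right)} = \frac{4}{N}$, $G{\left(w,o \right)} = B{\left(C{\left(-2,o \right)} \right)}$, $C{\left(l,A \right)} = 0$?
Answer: $44$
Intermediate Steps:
$G{\left(w,o \right)} = 0$
$I{\left(Z \right)} = -20 + 4 Z^{2}$
$t{\left(k \right)} = 44$ ($t{\left(k \right)} = -20 + 4 \left(-4\right)^{2} = -20 + 4 \cdot 16 = -20 + 64 = 44$)
$104 G{\left(4,0 \right)} + t{\left(m{\left(5 \left(-5\right),-4 \right)} \right)} = 104 \cdot 0 + 44 = 0 + 44 = 44$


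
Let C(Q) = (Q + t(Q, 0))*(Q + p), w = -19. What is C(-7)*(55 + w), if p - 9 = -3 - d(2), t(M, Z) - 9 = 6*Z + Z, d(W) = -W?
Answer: 72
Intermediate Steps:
t(M, Z) = 9 + 7*Z (t(M, Z) = 9 + (6*Z + Z) = 9 + 7*Z)
p = 8 (p = 9 + (-3 - (-1)*2) = 9 + (-3 - 1*(-2)) = 9 + (-3 + 2) = 9 - 1 = 8)
C(Q) = (8 + Q)*(9 + Q) (C(Q) = (Q + (9 + 7*0))*(Q + 8) = (Q + (9 + 0))*(8 + Q) = (Q + 9)*(8 + Q) = (9 + Q)*(8 + Q) = (8 + Q)*(9 + Q))
C(-7)*(55 + w) = (72 + (-7)² + 17*(-7))*(55 - 19) = (72 + 49 - 119)*36 = 2*36 = 72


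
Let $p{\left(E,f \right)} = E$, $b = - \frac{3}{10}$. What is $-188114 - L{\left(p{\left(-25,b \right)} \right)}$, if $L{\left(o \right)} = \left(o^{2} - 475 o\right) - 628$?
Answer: $-199986$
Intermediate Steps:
$b = - \frac{3}{10}$ ($b = \left(-3\right) \frac{1}{10} = - \frac{3}{10} \approx -0.3$)
$L{\left(o \right)} = -628 + o^{2} - 475 o$
$-188114 - L{\left(p{\left(-25,b \right)} \right)} = -188114 - \left(-628 + \left(-25\right)^{2} - -11875\right) = -188114 - \left(-628 + 625 + 11875\right) = -188114 - 11872 = -199986$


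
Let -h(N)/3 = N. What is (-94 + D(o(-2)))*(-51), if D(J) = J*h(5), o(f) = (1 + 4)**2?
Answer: 23919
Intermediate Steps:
o(f) = 25 (o(f) = 5**2 = 25)
h(N) = -3*N
D(J) = -15*J (D(J) = J*(-3*5) = J*(-15) = -15*J)
(-94 + D(o(-2)))*(-51) = (-94 - 15*25)*(-51) = (-94 - 375)*(-51) = -469*(-51) = 23919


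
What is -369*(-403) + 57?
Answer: 148764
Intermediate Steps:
-369*(-403) + 57 = 148707 + 57 = 148764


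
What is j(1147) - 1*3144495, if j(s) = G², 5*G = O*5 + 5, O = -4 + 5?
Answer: -3144491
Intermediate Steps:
O = 1
G = 2 (G = (1*5 + 5)/5 = (5 + 5)/5 = (⅕)*10 = 2)
j(s) = 4 (j(s) = 2² = 4)
j(1147) - 1*3144495 = 4 - 1*3144495 = 4 - 3144495 = -3144491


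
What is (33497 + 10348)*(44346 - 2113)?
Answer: 1851705885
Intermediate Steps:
(33497 + 10348)*(44346 - 2113) = 43845*42233 = 1851705885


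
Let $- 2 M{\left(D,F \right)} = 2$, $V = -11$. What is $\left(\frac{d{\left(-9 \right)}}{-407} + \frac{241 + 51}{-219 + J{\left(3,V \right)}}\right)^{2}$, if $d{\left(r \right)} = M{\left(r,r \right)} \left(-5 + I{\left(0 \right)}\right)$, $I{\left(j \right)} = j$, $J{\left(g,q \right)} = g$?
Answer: $\frac{898860361}{483032484} \approx 1.8609$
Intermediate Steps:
$M{\left(D,F \right)} = -1$ ($M{\left(D,F \right)} = \left(- \frac{1}{2}\right) 2 = -1$)
$d{\left(r \right)} = 5$ ($d{\left(r \right)} = - (-5 + 0) = \left(-1\right) \left(-5\right) = 5$)
$\left(\frac{d{\left(-9 \right)}}{-407} + \frac{241 + 51}{-219 + J{\left(3,V \right)}}\right)^{2} = \left(\frac{5}{-407} + \frac{241 + 51}{-219 + 3}\right)^{2} = \left(5 \left(- \frac{1}{407}\right) + \frac{292}{-216}\right)^{2} = \left(- \frac{5}{407} + 292 \left(- \frac{1}{216}\right)\right)^{2} = \left(- \frac{5}{407} - \frac{73}{54}\right)^{2} = \left(- \frac{29981}{21978}\right)^{2} = \frac{898860361}{483032484}$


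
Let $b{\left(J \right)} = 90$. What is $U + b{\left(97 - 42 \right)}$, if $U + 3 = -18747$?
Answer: $-18660$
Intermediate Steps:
$U = -18750$ ($U = -3 - 18747 = -18750$)
$U + b{\left(97 - 42 \right)} = -18750 + 90 = -18660$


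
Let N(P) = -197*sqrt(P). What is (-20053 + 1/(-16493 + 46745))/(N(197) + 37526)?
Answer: -11382449269865/21184799513178 - 119508740935*sqrt(197)/42369599026356 ≈ -0.57688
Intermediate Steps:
(-20053 + 1/(-16493 + 46745))/(N(197) + 37526) = (-20053 + 1/(-16493 + 46745))/(-197*sqrt(197) + 37526) = (-20053 + 1/30252)/(37526 - 197*sqrt(197)) = -606643355/(30252*(37526 - 197*sqrt(197)))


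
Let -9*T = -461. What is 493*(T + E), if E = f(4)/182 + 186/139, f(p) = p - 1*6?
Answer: 2949260096/113841 ≈ 25907.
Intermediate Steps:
T = 461/9 (T = -1/9*(-461) = 461/9 ≈ 51.222)
f(p) = -6 + p (f(p) = p - 6 = -6 + p)
E = 16787/12649 (E = (-6 + 4)/182 + 186/139 = -2*1/182 + 186*(1/139) = -1/91 + 186/139 = 16787/12649 ≈ 1.3271)
493*(T + E) = 493*(461/9 + 16787/12649) = 493*(5982272/113841) = 2949260096/113841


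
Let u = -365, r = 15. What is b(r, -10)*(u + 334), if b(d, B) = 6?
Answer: -186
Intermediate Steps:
b(r, -10)*(u + 334) = 6*(-365 + 334) = 6*(-31) = -186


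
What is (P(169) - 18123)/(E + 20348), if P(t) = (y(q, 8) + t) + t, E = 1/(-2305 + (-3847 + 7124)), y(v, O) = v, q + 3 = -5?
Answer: -17294796/19778257 ≈ -0.87443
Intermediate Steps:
q = -8 (q = -3 - 5 = -8)
E = 1/972 (E = 1/(-2305 + 3277) = 1/972 ≈ 0.0010288)
P(t) = -8 + 2*t (P(t) = (-8 + t) + t = -8 + 2*t)
(P(169) - 18123)/(E + 20348) = ((-8 + 2*169) - 18123)/(1/972 + 20348) = ((-8 + 338) - 18123)/(19778257/972) = (330 - 18123)*(972/19778257) = -17793*972/19778257 = -17294796/19778257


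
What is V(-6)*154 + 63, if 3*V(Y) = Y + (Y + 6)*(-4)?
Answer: -245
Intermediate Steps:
V(Y) = -8 - Y (V(Y) = (Y + (Y + 6)*(-4))/3 = (Y + (6 + Y)*(-4))/3 = (Y + (-24 - 4*Y))/3 = (-24 - 3*Y)/3 = -8 - Y)
V(-6)*154 + 63 = (-8 - 1*(-6))*154 + 63 = (-8 + 6)*154 + 63 = -2*154 + 63 = -308 + 63 = -245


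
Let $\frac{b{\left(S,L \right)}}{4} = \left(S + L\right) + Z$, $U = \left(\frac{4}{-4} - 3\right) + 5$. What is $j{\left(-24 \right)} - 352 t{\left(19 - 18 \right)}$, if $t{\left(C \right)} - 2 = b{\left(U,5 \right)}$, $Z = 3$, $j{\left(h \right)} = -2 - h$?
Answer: $-13354$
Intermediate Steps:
$U = 1$ ($U = \left(4 \left(- \frac{1}{4}\right) - 3\right) + 5 = \left(-1 - 3\right) + 5 = -4 + 5 = 1$)
$b{\left(S,L \right)} = 12 + 4 L + 4 S$ ($b{\left(S,L \right)} = 4 \left(\left(S + L\right) + 3\right) = 4 \left(\left(L + S\right) + 3\right) = 4 \left(3 + L + S\right) = 12 + 4 L + 4 S$)
$t{\left(C \right)} = 38$ ($t{\left(C \right)} = 2 + \left(12 + 4 \cdot 5 + 4 \cdot 1\right) = 2 + \left(12 + 20 + 4\right) = 2 + 36 = 38$)
$j{\left(-24 \right)} - 352 t{\left(19 - 18 \right)} = \left(-2 - -24\right) - 13376 = \left(-2 + 24\right) - 13376 = 22 - 13376 = -13354$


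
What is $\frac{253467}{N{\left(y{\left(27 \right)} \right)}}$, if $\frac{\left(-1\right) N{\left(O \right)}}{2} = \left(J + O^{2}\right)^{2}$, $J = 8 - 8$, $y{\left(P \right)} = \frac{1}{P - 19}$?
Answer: $-519100416$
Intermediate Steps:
$y{\left(P \right)} = \frac{1}{-19 + P}$
$J = 0$ ($J = 8 - 8 = 0$)
$N{\left(O \right)} = - 2 O^{4}$ ($N{\left(O \right)} = - 2 \left(0 + O^{2}\right)^{2} = - 2 \left(O^{2}\right)^{2} = - 2 O^{4}$)
$\frac{253467}{N{\left(y{\left(27 \right)} \right)}} = \frac{253467}{\left(-2\right) \left(\frac{1}{-19 + 27}\right)^{4}} = \frac{253467}{\left(-2\right) \left(\frac{1}{8}\right)^{4}} = \frac{253467}{\left(-2\right) \frac{1}{4096}} = \frac{253467}{- \frac{1}{2048}} = 253467 \left(-2048\right) = -519100416$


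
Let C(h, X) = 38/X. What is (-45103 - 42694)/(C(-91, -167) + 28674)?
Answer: -14662099/4788520 ≈ -3.0619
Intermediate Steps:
(-45103 - 42694)/(C(-91, -167) + 28674) = (-45103 - 42694)/(38/(-167) + 28674) = -87797/(38*(-1/167) + 28674) = -87797/(-38/167 + 28674) = -87797/4788520/167 = -87797*167/4788520 = -14662099/4788520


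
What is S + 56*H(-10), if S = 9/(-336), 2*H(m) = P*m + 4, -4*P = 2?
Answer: 28221/112 ≈ 251.97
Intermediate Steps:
P = -½ (P = -¼*2 = -½ ≈ -0.50000)
H(m) = 2 - m/4 (H(m) = (-m/2 + 4)/2 = (4 - m/2)/2 = 2 - m/4)
S = -3/112 (S = 9*(-1/336) = -3/112 ≈ -0.026786)
S + 56*H(-10) = -3/112 + 56*(2 - ¼*(-10)) = -3/112 + 56*(2 + 5/2) = -3/112 + 56*(9/2) = -3/112 + 252 = 28221/112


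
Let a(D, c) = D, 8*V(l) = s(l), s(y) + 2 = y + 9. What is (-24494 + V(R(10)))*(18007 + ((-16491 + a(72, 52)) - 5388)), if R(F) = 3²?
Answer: 93069600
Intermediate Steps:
R(F) = 9
s(y) = 7 + y (s(y) = -2 + (y + 9) = -2 + (9 + y) = 7 + y)
V(l) = 7/8 + l/8 (V(l) = (7 + l)/8 = 7/8 + l/8)
(-24494 + V(R(10)))*(18007 + ((-16491 + a(72, 52)) - 5388)) = (-24494 + (7/8 + (⅛)*9))*(18007 + ((-16491 + 72) - 5388)) = (-24494 + (7/8 + 9/8))*(18007 + (-16419 - 5388)) = (-24494 + 2)*(18007 - 21807) = -24492*(-3800) = 93069600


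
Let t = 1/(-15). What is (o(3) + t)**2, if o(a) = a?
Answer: 1936/225 ≈ 8.6044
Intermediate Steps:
t = -1/15 ≈ -0.066667
(o(3) + t)**2 = (3 - 1/15)**2 = (44/15)**2 = 1936/225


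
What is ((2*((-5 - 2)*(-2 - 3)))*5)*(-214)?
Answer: -74900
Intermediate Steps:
((2*((-5 - 2)*(-2 - 3)))*5)*(-214) = ((2*(-7*(-5)))*5)*(-214) = ((2*35)*5)*(-214) = (70*5)*(-214) = 350*(-214) = -74900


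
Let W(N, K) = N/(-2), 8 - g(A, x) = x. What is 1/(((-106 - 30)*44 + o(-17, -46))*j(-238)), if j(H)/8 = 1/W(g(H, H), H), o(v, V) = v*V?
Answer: 41/13872 ≈ 0.0029556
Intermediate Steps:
g(A, x) = 8 - x
o(v, V) = V*v
W(N, K) = -N/2 (W(N, K) = N*(-½) = -N/2)
j(H) = 8/(-4 + H/2) (j(H) = 8/((-(8 - H)/2)) = 8/(-4 + H/2))
1/(((-106 - 30)*44 + o(-17, -46))*j(-238)) = 1/(((-106 - 30)*44 - 46*(-17))*((16/(-8 - 238)))) = 1/((-136*44 + 782)*((16/(-246)))) = 1/((-5984 + 782)*((16*(-1/246)))) = 1/((-5202)*(-8/123)) = -1/5202*(-123/8) = 41/13872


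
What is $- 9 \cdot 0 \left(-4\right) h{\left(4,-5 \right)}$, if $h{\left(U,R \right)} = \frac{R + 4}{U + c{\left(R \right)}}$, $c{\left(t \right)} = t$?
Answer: $0$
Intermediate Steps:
$h{\left(U,R \right)} = \frac{4 + R}{R + U}$ ($h{\left(U,R \right)} = \frac{R + 4}{U + R} = \frac{4 + R}{R + U}$)
$- 9 \cdot 0 \left(-4\right) h{\left(4,-5 \right)} = - 9 \cdot 0 \left(-4\right) \frac{4 - 5}{-5 + 4} = \left(-9\right) 0 \frac{1}{-1} \left(-1\right) = 0 \left(\left(-1\right) \left(-1\right)\right) = 0 \cdot 1 = 0$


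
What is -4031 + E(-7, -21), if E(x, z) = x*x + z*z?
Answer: -3541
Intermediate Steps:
E(x, z) = x² + z²
-4031 + E(-7, -21) = -4031 + ((-7)² + (-21)²) = -4031 + (49 + 441) = -4031 + 490 = -3541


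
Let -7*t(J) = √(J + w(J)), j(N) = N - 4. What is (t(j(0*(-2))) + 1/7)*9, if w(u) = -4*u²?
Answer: 9/7 - 18*I*√17/7 ≈ 1.2857 - 10.602*I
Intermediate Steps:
j(N) = -4 + N
t(J) = -√(J - 4*J²)/7
(t(j(0*(-2))) + 1/7)*9 = (-2*I*√(1 - 4*(-4 + 0*(-2)))/7 + 1/7)*9 = (-2*I*√(1 - 4*(-4 + 0))/7 + ⅐)*9 = (-2*I*√17/7 + ⅐)*9 = (⅐ - 2*I*√17/7)*9 = 9/7 - 18*I*√17/7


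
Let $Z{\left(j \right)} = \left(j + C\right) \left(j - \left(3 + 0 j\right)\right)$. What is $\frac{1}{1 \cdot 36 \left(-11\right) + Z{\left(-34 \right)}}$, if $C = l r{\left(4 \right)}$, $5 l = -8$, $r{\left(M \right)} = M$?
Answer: $\frac{5}{5494} \approx 0.00091008$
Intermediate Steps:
$l = - \frac{8}{5}$ ($l = \frac{1}{5} \left(-8\right) = - \frac{8}{5} \approx -1.6$)
$C = - \frac{32}{5}$ ($C = \left(- \frac{8}{5}\right) 4 = - \frac{32}{5} \approx -6.4$)
$Z{\left(j \right)} = \left(-3 + j\right) \left(- \frac{32}{5} + j\right)$ ($Z{\left(j \right)} = \left(j - \frac{32}{5}\right) \left(j - \left(3 + 0 j\right)\right) = \left(- \frac{32}{5} + j\right) \left(j + \left(0 - 3\right)\right) = \left(- \frac{32}{5} + j\right) \left(j - 3\right) = \left(- \frac{32}{5} + j\right) \left(-3 + j\right) = \left(-3 + j\right) \left(- \frac{32}{5} + j\right)$)
$\frac{1}{1 \cdot 36 \left(-11\right) + Z{\left(-34 \right)}} = \frac{1}{1 \cdot 36 \left(-11\right) + \left(\frac{96}{5} + \left(-34\right)^{2} - - \frac{1598}{5}\right)} = \frac{1}{36 \left(-11\right) + \left(\frac{96}{5} + 1156 + \frac{1598}{5}\right)} = \frac{1}{-396 + \frac{7474}{5}} = \frac{1}{\frac{5494}{5}} = \frac{5}{5494}$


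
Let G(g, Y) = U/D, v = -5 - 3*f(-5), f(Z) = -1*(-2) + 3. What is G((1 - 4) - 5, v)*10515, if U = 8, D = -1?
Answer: -84120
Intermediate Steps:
f(Z) = 5 (f(Z) = 2 + 3 = 5)
v = -20 (v = -5 - 3*5 = -5 - 15 = -20)
G(g, Y) = -8 (G(g, Y) = 8/(-1) = 8*(-1) = -8)
G((1 - 4) - 5, v)*10515 = -8*10515 = -84120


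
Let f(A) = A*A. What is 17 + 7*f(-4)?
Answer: 129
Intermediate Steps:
f(A) = A²
17 + 7*f(-4) = 17 + 7*(-4)² = 17 + 7*16 = 17 + 112 = 129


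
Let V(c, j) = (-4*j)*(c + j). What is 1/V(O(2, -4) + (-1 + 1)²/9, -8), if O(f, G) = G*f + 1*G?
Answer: -1/640 ≈ -0.0015625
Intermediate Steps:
O(f, G) = G + G*f (O(f, G) = G*f + G = G + G*f)
V(c, j) = -4*j*(c + j)
1/V(O(2, -4) + (-1 + 1)²/9, -8) = 1/(-4*(-8)*((-4*(1 + 2) + (-1 + 1)²/9) - 8)) = 1/(-4*(-8)*((-4*3 + (⅑)*0²) - 8)) = 1/(-4*(-8)*((-12 + (⅑)*0) - 8)) = 1/(-4*(-8)*((-12 + 0) - 8)) = 1/(-4*(-8)*(-12 - 8)) = 1/(-4*(-8)*(-20)) = 1/(-640) = -1/640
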